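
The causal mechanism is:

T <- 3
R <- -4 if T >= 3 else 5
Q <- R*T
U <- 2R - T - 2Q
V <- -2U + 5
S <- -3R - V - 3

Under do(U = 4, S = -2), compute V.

-3

Setting U = 4, S = -2 by intervention discards those variables' equations.
V = -2U + 5  [with U=4]  = -3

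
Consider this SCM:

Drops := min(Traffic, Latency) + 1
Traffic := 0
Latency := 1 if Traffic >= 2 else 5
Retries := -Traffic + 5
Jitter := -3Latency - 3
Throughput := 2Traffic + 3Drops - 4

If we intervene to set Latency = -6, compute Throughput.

-19

Under do(Latency=-6), the mechanism Latency := 1 if Traffic >= 2 else 5 is discarded; Latency is fixed at -6.
Drops = min(Traffic, Latency) + 1  [with Traffic=0, Latency=-6]  = -5
Throughput = 2Traffic + 3Drops - 4  [with Traffic=0, Drops=-5]  = -19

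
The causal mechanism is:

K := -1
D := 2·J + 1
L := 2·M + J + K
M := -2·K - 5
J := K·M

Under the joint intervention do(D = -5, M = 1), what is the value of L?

0

The joint intervention fixes D = -5, M = 1, removing each variable's own equation.
J = K·M  [with K=-1, M=1]  = -1
L = 2·M + J + K  [with M=1, J=-1, K=-1]  = 0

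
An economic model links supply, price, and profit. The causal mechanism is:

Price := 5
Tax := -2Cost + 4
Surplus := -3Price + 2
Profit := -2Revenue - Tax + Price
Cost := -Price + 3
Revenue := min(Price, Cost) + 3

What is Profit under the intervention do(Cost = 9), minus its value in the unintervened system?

do(Cost=9) replaces the equation Cost := -Price + 3 with the constant Cost = 9.
Revenue = min(Price, Cost) + 3  [with Price=5, Cost=9]  = 8
Tax = -2Cost + 4  [with Cost=9]  = -14
Profit = -2Revenue - Tax + Price  [with Revenue=8, Tax=-14, Price=5]  = 3
Without intervention: Cost = -Price + 3  [with Price=5]  = -2; Revenue = min(Price, Cost) + 3  [with Price=5, Cost=-2]  = 1; Tax = -2Cost + 4  [with Cost=-2]  = 8; Profit = -2Revenue - Tax + Price  [with Revenue=1, Tax=8, Price=5]  = -5.
Change = 3 − (-5) = 8.

8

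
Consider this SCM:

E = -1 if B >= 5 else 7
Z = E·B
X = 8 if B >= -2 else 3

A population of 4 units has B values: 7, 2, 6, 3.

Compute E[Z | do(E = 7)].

Under do(E=7), E's equation is replaced by E=7 for every unit. Per-unit Z: 49, 14, 42, 21. Mean = 31.5.

31.5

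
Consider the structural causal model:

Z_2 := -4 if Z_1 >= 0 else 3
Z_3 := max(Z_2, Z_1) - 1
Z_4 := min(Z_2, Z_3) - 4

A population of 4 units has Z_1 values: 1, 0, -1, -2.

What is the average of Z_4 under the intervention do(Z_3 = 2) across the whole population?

-5

Under do(Z_3=2), Z_3's equation is replaced by Z_3=2 for every unit. Per-unit Z_4: -8, -8, -2, -2. Mean = -5.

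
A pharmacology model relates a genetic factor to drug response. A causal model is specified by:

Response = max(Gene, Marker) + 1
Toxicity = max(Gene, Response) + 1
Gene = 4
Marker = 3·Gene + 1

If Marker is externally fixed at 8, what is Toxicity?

10

Under do(Marker=8), the mechanism Marker = 3·Gene + 1 is discarded; Marker is fixed at 8.
Response = max(Gene, Marker) + 1  [with Gene=4, Marker=8]  = 9
Toxicity = max(Gene, Response) + 1  [with Gene=4, Response=9]  = 10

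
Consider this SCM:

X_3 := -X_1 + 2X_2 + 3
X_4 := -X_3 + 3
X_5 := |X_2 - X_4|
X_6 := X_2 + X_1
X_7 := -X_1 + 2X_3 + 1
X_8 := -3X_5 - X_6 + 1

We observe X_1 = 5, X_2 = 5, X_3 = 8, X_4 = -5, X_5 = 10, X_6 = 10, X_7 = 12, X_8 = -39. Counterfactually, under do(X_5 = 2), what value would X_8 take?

do(X_5=2) replaces the equation X_5 := |X_2 - X_4| with the constant X_5 = 2.
X_6 = X_2 + X_1  [with X_2=5, X_1=5]  = 10
X_8 = -3X_5 - X_6 + 1  [with X_5=2, X_6=10]  = -15

-15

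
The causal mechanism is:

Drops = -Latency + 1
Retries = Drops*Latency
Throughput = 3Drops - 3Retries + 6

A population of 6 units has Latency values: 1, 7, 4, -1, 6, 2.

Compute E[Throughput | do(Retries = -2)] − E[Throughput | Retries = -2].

do(Retries=-2) breaks Retries's dependence on Latency. With Retries=-2 fixed, Throughput across the units is 12, -6, 3, 18, -3, 9, mean 5.5.
E[Throughput|Retries=-2] averages over only the 2 units with Retries=-2 (Latency = -1, 2): Throughput = 18, 9, mean 13.5.
Difference = 5.5 − 13.5 = -8.

-8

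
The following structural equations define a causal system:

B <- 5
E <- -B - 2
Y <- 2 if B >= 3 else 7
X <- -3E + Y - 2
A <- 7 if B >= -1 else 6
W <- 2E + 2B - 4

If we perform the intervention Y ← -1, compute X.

The intervention breaks the incoming arrows to Y: Y <- 2 if B >= 3 else 7 no longer applies, and Y = -1.
E = -B - 2  [with B=5]  = -7
X = -3E + Y - 2  [with E=-7, Y=-1]  = 18

18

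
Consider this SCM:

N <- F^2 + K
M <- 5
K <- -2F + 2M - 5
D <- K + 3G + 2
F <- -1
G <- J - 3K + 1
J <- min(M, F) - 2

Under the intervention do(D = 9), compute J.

Under do(D=9), the mechanism D <- K + 3G + 2 is discarded; D is fixed at 9.
Since J is not a descendant of the intervened variable, it is unaffected.
J = min(M, F) - 2  [with M=5, F=-1]  = -3

-3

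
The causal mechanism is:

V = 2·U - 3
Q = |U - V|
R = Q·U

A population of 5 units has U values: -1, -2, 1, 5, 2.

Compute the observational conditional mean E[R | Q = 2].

Conditioning on Q=2 selects the 2 unit(s) with U ∈ {1, 5}. Their R values: 2, 10. Mean = 6.

6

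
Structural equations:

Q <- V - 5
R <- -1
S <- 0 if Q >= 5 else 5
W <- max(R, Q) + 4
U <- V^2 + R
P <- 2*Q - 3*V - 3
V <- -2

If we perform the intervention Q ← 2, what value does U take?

3

The intervention breaks the incoming arrows to Q: Q <- V - 5 no longer applies, and Q = 2.
No directed path runs from Q to U, so U keeps its natural value.
U = V^2 + R  [with V=-2, R=-1]  = 3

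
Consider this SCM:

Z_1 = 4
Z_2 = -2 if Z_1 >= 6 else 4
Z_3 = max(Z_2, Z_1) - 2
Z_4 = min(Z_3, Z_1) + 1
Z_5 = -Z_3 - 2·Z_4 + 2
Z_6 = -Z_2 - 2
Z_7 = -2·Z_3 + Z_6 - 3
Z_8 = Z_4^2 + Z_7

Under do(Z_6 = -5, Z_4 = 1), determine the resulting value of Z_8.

Under do(Z_6 = -5, Z_4 = 1), each intervened variable's structural equation is replaced by its fixed value.
Z_2 = -2 if Z_1 >= 6 else 4  [with Z_1=4]  = 4
Z_3 = max(Z_2, Z_1) - 2  [with Z_2=4, Z_1=4]  = 2
Z_7 = -2·Z_3 + Z_6 - 3  [with Z_3=2, Z_6=-5]  = -12
Z_8 = Z_4^2 + Z_7  [with Z_4=1, Z_7=-12]  = -11

-11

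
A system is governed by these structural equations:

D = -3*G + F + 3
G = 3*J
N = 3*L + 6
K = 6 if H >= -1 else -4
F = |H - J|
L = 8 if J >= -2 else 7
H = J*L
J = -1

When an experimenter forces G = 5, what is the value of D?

The intervention breaks the incoming arrows to G: G = 3*J no longer applies, and G = 5.
L = 8 if J >= -2 else 7  [with J=-1]  = 8
H = J*L  [with J=-1, L=8]  = -8
F = |H - J|  [with H=-8, J=-1]  = 7
D = -3*G + F + 3  [with G=5, F=7]  = -5

-5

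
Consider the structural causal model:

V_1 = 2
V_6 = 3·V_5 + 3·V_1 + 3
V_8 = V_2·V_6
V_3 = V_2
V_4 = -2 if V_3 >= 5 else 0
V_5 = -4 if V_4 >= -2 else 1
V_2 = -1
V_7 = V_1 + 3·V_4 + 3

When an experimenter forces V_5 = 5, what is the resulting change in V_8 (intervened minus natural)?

do(V_5=5) replaces the equation V_5 = -4 if V_4 >= -2 else 1 with the constant V_5 = 5.
V_6 = 3·V_5 + 3·V_1 + 3  [with V_5=5, V_1=2]  = 24
V_8 = V_2·V_6  [with V_2=-1, V_6=24]  = -24
Without intervention: V_3 = V_2  [with V_2=-1]  = -1; V_4 = -2 if V_3 >= 5 else 0  [with V_3=-1]  = 0; V_5 = -4 if V_4 >= -2 else 1  [with V_4=0]  = -4; V_6 = 3·V_5 + 3·V_1 + 3  [with V_5=-4, V_1=2]  = -3; V_8 = V_2·V_6  [with V_2=-1, V_6=-3]  = 3.
Change = -24 − 3 = -27.

-27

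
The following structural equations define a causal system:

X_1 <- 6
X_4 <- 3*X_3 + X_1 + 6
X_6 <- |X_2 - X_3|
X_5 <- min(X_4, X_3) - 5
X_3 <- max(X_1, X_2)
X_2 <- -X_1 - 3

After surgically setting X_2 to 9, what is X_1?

6

Under do(X_2=9), the mechanism X_2 <- -X_1 - 3 is discarded; X_2 is fixed at 9.
X_1 is not downstream of the intervention, so its value is determined by the original equations.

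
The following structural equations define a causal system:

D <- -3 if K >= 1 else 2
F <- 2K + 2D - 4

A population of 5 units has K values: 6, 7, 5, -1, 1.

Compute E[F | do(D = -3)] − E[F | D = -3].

Under do(D=-3), D's equation is replaced by D=-3 for every unit. Per-unit F: 2, 4, 0, -12, -8. Mean = -2.8.
E[F|D=-3] averages over only the 4 units with D=-3 (K = 6, 7, 5, 1): F = 2, 4, 0, -8, mean -0.5.
Difference = -2.8 − (-0.5) = -2.3.

-2.3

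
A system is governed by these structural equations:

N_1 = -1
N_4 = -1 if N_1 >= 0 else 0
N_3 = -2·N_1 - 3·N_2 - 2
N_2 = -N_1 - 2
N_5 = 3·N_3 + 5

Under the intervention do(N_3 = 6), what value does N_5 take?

23

do(N_3=6) replaces the equation N_3 = -2·N_1 - 3·N_2 - 2 with the constant N_3 = 6.
N_5 = 3·N_3 + 5  [with N_3=6]  = 23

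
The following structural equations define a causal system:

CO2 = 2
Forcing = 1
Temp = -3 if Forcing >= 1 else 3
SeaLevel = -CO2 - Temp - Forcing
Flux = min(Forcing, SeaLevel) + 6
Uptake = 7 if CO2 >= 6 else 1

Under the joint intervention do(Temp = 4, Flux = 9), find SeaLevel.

The joint intervention fixes Temp = 4, Flux = 9, removing each variable's own equation.
SeaLevel = -CO2 - Temp - Forcing  [with CO2=2, Temp=4, Forcing=1]  = -7

-7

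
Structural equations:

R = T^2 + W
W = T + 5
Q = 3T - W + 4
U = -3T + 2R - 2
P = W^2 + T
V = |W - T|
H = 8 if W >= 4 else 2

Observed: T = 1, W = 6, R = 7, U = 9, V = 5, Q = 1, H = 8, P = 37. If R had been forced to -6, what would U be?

The intervention breaks the incoming arrows to R: R = T^2 + W no longer applies, and R = -6.
U = -3T + 2R - 2  [with T=1, R=-6]  = -17

-17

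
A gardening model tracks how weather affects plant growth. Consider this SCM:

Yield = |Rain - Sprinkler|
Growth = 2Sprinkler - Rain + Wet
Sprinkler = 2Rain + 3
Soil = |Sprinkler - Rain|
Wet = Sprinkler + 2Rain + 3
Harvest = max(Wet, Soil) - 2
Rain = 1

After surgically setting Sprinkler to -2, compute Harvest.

1

Under do(Sprinkler=-2), the mechanism Sprinkler = 2Rain + 3 is discarded; Sprinkler is fixed at -2.
Soil = |Sprinkler - Rain|  [with Sprinkler=-2, Rain=1]  = 3
Wet = Sprinkler + 2Rain + 3  [with Sprinkler=-2, Rain=1]  = 3
Harvest = max(Wet, Soil) - 2  [with Wet=3, Soil=3]  = 1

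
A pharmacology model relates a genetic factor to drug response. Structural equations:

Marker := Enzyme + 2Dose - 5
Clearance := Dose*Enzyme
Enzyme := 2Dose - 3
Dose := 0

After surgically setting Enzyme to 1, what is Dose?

Under do(Enzyme=1), the mechanism Enzyme := 2Dose - 3 is discarded; Enzyme is fixed at 1.
Dose is not downstream of the intervention, so its value is determined by the original equations.

0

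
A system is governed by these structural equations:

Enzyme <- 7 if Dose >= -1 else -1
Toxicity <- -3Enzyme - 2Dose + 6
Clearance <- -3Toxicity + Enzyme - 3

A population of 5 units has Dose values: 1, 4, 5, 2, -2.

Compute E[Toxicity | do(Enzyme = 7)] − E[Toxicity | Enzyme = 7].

2

Under do(Enzyme=7), Enzyme's equation is replaced by Enzyme=7 for every unit. Per-unit Toxicity: -17, -23, -25, -19, -11. Mean = -19.
E[Toxicity|Enzyme=7] averages over only the 4 units with Enzyme=7 (Dose = 1, 4, 5, 2): Toxicity = -17, -23, -25, -19, mean -21.
Difference = -19 − (-21) = 2.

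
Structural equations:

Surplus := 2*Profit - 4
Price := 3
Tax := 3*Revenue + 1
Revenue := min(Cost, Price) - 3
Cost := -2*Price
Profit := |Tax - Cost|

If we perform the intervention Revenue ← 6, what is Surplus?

The intervention breaks the incoming arrows to Revenue: Revenue := min(Cost, Price) - 3 no longer applies, and Revenue = 6.
Cost = -2*Price  [with Price=3]  = -6
Tax = 3*Revenue + 1  [with Revenue=6]  = 19
Profit = |Tax - Cost|  [with Tax=19, Cost=-6]  = 25
Surplus = 2*Profit - 4  [with Profit=25]  = 46

46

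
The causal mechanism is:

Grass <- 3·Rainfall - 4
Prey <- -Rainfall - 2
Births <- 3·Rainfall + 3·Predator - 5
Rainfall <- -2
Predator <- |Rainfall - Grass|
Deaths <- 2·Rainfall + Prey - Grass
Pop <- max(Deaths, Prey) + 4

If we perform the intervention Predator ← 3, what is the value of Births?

Intervening sets Predator = 3 and removes its equation (Predator <- |Rainfall - Grass|).
Births = 3·Rainfall + 3·Predator - 5  [with Rainfall=-2, Predator=3]  = -2

-2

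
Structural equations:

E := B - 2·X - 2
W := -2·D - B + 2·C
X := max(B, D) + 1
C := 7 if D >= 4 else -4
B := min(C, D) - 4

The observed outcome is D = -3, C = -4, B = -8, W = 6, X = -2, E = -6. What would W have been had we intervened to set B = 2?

-4

The intervention breaks the incoming arrows to B: B := min(C, D) - 4 no longer applies, and B = 2.
C = 7 if D >= 4 else -4  [with D=-3]  = -4
W = -2·D - B + 2·C  [with D=-3, B=2, C=-4]  = -4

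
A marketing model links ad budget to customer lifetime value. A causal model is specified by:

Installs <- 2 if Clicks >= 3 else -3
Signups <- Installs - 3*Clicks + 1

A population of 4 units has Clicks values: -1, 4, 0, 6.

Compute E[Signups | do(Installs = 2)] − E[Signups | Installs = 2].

Every unit gets Installs=2 under the intervention. Signups values become 6, -9, 3, -15; E[Signups|do(Installs=2)] = -3.75.
Conditioning on Installs=2 selects the 2 unit(s) with Clicks ∈ {4, 6}. Their Signups values: -9, -15. Mean = -12.
Difference = -3.75 − (-12) = 8.25.

8.25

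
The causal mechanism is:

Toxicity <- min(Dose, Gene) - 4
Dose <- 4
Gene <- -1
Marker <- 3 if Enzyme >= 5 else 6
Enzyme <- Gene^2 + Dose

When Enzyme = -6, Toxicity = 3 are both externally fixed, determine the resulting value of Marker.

The joint intervention fixes Enzyme = -6, Toxicity = 3, removing each variable's own equation.
Marker = 3 if Enzyme >= 5 else 6  [with Enzyme=-6]  = 6

6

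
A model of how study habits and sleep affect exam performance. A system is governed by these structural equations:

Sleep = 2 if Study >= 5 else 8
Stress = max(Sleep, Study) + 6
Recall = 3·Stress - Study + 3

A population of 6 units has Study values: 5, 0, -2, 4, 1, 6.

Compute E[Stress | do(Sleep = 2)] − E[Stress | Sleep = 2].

Under do(Sleep=2), Sleep's equation is replaced by Sleep=2 for every unit. Per-unit Stress: 11, 8, 8, 10, 8, 12. Mean = 9.5.
Observing Sleep=2 restricts to units where Sleep's equation naturally yields 2: Study ∈ {5, 6}. In that subpopulation Stress = 11, 12, mean 11.5.
Difference = 9.5 − 11.5 = -2.

-2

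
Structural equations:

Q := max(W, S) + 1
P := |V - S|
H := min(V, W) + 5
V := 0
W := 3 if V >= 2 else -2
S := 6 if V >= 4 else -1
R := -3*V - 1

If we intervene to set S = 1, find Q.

2

Under do(S=1), the mechanism S := 6 if V >= 4 else -1 is discarded; S is fixed at 1.
W = 3 if V >= 2 else -2  [with V=0]  = -2
Q = max(W, S) + 1  [with W=-2, S=1]  = 2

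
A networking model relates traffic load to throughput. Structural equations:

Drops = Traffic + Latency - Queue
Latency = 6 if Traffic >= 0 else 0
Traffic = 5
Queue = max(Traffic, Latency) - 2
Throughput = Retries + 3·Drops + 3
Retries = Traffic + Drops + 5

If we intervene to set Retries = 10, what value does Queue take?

do(Retries=10) replaces the equation Retries = Traffic + Drops + 5 with the constant Retries = 10.
Queue is not downstream of the intervention, so its value is determined by the original equations.
Latency = 6 if Traffic >= 0 else 0  [with Traffic=5]  = 6
Queue = max(Traffic, Latency) - 2  [with Traffic=5, Latency=6]  = 4

4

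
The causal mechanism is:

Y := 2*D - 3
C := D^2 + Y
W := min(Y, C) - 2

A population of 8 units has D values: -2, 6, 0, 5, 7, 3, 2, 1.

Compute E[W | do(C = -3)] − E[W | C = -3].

1.5

Every unit gets C=-3 under the intervention. W values become -9, -5, -5, -5, -5, -5, -5, -5; E[W|do(C=-3)] = -5.5.
Conditioning on C=-3 selects the 2 unit(s) with D ∈ {-2, 0}. Their W values: -9, -5. Mean = -7.
Difference = -5.5 − (-7) = 1.5.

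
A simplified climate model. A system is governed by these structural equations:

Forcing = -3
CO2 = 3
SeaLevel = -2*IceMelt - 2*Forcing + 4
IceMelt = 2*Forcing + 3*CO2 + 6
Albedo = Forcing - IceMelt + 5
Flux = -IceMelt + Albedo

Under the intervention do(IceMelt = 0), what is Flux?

The intervention breaks the incoming arrows to IceMelt: IceMelt = 2*Forcing + 3*CO2 + 6 no longer applies, and IceMelt = 0.
Albedo = Forcing - IceMelt + 5  [with Forcing=-3, IceMelt=0]  = 2
Flux = -IceMelt + Albedo  [with IceMelt=0, Albedo=2]  = 2

2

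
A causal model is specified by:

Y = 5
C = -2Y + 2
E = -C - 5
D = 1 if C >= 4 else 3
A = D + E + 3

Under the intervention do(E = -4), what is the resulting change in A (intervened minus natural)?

-7

do(E=-4) replaces the equation E = -C - 5 with the constant E = -4.
C = -2Y + 2  [with Y=5]  = -8
D = 1 if C >= 4 else 3  [with C=-8]  = 3
A = D + E + 3  [with D=3, E=-4]  = 2
Without intervention: C = -2Y + 2  [with Y=5]  = -8; E = -C - 5  [with C=-8]  = 3; D = 1 if C >= 4 else 3  [with C=-8]  = 3; A = D + E + 3  [with D=3, E=3]  = 9.
Change = 2 − 9 = -7.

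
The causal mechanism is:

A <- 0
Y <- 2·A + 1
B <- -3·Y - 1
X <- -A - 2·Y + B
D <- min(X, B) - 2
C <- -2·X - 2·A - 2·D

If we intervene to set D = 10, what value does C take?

-8

The intervention breaks the incoming arrows to D: D <- min(X, B) - 2 no longer applies, and D = 10.
Y = 2·A + 1  [with A=0]  = 1
B = -3·Y - 1  [with Y=1]  = -4
X = -A - 2·Y + B  [with A=0, Y=1, B=-4]  = -6
C = -2·X - 2·A - 2·D  [with X=-6, A=0, D=10]  = -8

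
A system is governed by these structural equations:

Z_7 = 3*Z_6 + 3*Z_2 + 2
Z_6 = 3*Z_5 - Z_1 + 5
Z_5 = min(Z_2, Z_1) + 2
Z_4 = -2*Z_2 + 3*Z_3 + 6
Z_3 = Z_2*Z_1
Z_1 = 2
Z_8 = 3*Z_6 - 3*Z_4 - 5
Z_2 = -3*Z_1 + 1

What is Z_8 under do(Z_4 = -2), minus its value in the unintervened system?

do(Z_4=-2) replaces the equation Z_4 = -2*Z_2 + 3*Z_3 + 6 with the constant Z_4 = -2.
Z_2 = -3*Z_1 + 1  [with Z_1=2]  = -5
Z_5 = min(Z_2, Z_1) + 2  [with Z_2=-5, Z_1=2]  = -3
Z_6 = 3*Z_5 - Z_1 + 5  [with Z_5=-3, Z_1=2]  = -6
Z_8 = 3*Z_6 - 3*Z_4 - 5  [with Z_6=-6, Z_4=-2]  = -17
Without intervention: Z_2 = -3*Z_1 + 1  [with Z_1=2]  = -5; Z_3 = Z_2*Z_1  [with Z_2=-5, Z_1=2]  = -10; Z_4 = -2*Z_2 + 3*Z_3 + 6  [with Z_2=-5, Z_3=-10]  = -14; Z_5 = min(Z_2, Z_1) + 2  [with Z_2=-5, Z_1=2]  = -3; Z_6 = 3*Z_5 - Z_1 + 5  [with Z_5=-3, Z_1=2]  = -6; Z_8 = 3*Z_6 - 3*Z_4 - 5  [with Z_6=-6, Z_4=-14]  = 19.
Change = -17 − 19 = -36.

-36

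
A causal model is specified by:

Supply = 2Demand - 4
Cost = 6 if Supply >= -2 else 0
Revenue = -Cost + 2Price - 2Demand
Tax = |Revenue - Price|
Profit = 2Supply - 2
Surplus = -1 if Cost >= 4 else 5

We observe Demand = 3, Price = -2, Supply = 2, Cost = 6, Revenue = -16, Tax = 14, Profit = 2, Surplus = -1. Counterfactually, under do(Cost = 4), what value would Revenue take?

-14

Intervening sets Cost = 4 and removes its equation (Cost = 6 if Supply >= -2 else 0).
Revenue = -Cost + 2Price - 2Demand  [with Cost=4, Price=-2, Demand=3]  = -14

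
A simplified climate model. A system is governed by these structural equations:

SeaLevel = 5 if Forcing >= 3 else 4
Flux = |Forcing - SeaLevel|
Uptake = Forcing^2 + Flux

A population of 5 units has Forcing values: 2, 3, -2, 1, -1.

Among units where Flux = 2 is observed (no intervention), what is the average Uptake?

E[Uptake|Flux=2] averages over only the 2 units with Flux=2 (Forcing = 2, 3): Uptake = 6, 11, mean 8.5.

8.5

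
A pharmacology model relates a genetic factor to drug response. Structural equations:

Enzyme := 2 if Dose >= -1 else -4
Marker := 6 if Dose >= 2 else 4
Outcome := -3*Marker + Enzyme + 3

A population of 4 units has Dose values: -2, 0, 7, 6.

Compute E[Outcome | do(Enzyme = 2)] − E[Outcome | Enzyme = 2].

1

do(Enzyme=2) breaks Enzyme's dependence on Dose. With Enzyme=2 fixed, Outcome across the units is -7, -7, -13, -13, mean -10.
Conditioning on Enzyme=2 selects the 3 unit(s) with Dose ∈ {0, 7, 6}. Their Outcome values: -7, -13, -13. Mean = -11.
Difference = -10 − (-11) = 1.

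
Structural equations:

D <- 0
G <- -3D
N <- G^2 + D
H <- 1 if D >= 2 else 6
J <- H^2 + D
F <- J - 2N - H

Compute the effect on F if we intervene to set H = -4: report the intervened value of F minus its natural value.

-10

Under do(H=-4), the mechanism H <- 1 if D >= 2 else 6 is discarded; H is fixed at -4.
G = -3D  [with D=0]  = 0
N = G^2 + D  [with G=0, D=0]  = 0
J = H^2 + D  [with H=-4, D=0]  = 16
F = J - 2N - H  [with J=16, N=0, H=-4]  = 20
Without intervention: G = -3D  [with D=0]  = 0; N = G^2 + D  [with G=0, D=0]  = 0; H = 1 if D >= 2 else 6  [with D=0]  = 6; J = H^2 + D  [with H=6, D=0]  = 36; F = J - 2N - H  [with J=36, N=0, H=6]  = 30.
Change = 20 − 30 = -10.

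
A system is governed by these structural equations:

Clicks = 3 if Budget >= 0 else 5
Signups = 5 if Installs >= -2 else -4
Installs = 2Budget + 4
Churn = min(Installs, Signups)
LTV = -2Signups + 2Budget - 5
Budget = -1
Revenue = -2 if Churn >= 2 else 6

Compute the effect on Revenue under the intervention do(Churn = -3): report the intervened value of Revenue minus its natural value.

The intervention breaks the incoming arrows to Churn: Churn = min(Installs, Signups) no longer applies, and Churn = -3.
Revenue = -2 if Churn >= 2 else 6  [with Churn=-3]  = 6
Without intervention: Installs = 2Budget + 4  [with Budget=-1]  = 2; Signups = 5 if Installs >= -2 else -4  [with Installs=2]  = 5; Churn = min(Installs, Signups)  [with Installs=2, Signups=5]  = 2; Revenue = -2 if Churn >= 2 else 6  [with Churn=2]  = -2.
Change = 6 − (-2) = 8.

8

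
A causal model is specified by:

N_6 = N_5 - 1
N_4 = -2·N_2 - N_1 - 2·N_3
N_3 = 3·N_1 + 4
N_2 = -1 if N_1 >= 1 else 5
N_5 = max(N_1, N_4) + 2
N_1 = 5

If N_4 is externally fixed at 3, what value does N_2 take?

The intervention breaks the incoming arrows to N_4: N_4 = -2·N_2 - N_1 - 2·N_3 no longer applies, and N_4 = 3.
Since N_2 is not a descendant of the intervened variable, it is unaffected.
N_2 = -1 if N_1 >= 1 else 5  [with N_1=5]  = -1

-1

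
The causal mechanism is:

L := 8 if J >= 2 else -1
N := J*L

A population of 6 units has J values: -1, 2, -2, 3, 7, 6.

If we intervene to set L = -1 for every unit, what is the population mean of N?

-2.5

do(L=-1) breaks L's dependence on J. With L=-1 fixed, N across the units is 1, -2, 2, -3, -7, -6, mean -2.5.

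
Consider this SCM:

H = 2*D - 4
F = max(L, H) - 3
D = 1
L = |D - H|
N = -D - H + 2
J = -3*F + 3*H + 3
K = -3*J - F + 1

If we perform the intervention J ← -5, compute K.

16

Intervening sets J = -5 and removes its equation (J = -3*F + 3*H + 3).
H = 2*D - 4  [with D=1]  = -2
L = |D - H|  [with D=1, H=-2]  = 3
F = max(L, H) - 3  [with L=3, H=-2]  = 0
K = -3*J - F + 1  [with J=-5, F=0]  = 16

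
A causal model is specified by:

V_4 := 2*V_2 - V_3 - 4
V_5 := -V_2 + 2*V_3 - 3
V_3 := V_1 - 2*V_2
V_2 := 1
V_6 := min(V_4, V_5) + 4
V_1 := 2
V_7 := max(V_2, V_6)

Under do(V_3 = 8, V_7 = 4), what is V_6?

-6

Under do(V_3 = 8, V_7 = 4), each intervened variable's structural equation is replaced by its fixed value.
V_4 = 2*V_2 - V_3 - 4  [with V_2=1, V_3=8]  = -10
V_5 = -V_2 + 2*V_3 - 3  [with V_2=1, V_3=8]  = 12
V_6 = min(V_4, V_5) + 4  [with V_4=-10, V_5=12]  = -6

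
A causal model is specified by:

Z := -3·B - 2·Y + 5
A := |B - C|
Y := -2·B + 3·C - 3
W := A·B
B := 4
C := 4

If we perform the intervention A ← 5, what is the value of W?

Intervening sets A = 5 and removes its equation (A := |B - C|).
W = A·B  [with A=5, B=4]  = 20

20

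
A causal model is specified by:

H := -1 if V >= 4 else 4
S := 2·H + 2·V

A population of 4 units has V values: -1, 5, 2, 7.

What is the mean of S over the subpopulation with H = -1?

10

Conditioning on H=-1 selects the 2 unit(s) with V ∈ {5, 7}. Their S values: 8, 12. Mean = 10.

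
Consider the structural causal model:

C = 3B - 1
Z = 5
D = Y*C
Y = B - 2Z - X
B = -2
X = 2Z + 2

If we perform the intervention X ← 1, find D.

91

Under do(X=1), the mechanism X = 2Z + 2 is discarded; X is fixed at 1.
C = 3B - 1  [with B=-2]  = -7
Y = B - 2Z - X  [with B=-2, Z=5, X=1]  = -13
D = Y*C  [with Y=-13, C=-7]  = 91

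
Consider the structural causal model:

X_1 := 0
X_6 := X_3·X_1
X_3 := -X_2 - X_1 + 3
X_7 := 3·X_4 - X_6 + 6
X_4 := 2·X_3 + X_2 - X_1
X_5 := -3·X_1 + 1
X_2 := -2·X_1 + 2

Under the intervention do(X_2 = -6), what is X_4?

Under do(X_2=-6), the mechanism X_2 := -2·X_1 + 2 is discarded; X_2 is fixed at -6.
X_3 = -X_2 - X_1 + 3  [with X_2=-6, X_1=0]  = 9
X_4 = 2·X_3 + X_2 - X_1  [with X_3=9, X_2=-6, X_1=0]  = 12

12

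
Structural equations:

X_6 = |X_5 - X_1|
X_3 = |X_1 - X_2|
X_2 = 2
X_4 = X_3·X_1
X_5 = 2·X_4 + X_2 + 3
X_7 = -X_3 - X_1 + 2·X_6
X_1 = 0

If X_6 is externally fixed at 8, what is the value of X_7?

14

Intervening sets X_6 = 8 and removes its equation (X_6 = |X_5 - X_1|).
X_3 = |X_1 - X_2|  [with X_1=0, X_2=2]  = 2
X_7 = -X_3 - X_1 + 2·X_6  [with X_3=2, X_1=0, X_6=8]  = 14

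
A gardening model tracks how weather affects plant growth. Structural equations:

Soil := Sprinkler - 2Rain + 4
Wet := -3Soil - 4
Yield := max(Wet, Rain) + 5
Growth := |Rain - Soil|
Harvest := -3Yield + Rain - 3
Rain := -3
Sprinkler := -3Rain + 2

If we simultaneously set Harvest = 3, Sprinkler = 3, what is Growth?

16

The joint intervention fixes Harvest = 3, Sprinkler = 3, removing each variable's own equation.
Soil = Sprinkler - 2Rain + 4  [with Sprinkler=3, Rain=-3]  = 13
Growth = |Rain - Soil|  [with Rain=-3, Soil=13]  = 16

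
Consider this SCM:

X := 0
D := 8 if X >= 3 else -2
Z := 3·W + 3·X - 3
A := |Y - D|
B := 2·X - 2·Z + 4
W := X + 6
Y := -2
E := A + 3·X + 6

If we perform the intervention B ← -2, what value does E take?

do(B=-2) replaces the equation B := 2·X - 2·Z + 4 with the constant B = -2.
E is not downstream of the intervention, so its value is determined by the original equations.
D = 8 if X >= 3 else -2  [with X=0]  = -2
A = |Y - D|  [with Y=-2, D=-2]  = 0
E = A + 3·X + 6  [with A=0, X=0]  = 6

6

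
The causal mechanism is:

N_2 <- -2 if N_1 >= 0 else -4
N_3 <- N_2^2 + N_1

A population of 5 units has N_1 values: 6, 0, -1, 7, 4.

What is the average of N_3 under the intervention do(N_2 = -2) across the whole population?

The intervention sets N_2=-2 in all 5 units regardless of N_1. Recomputing N_3 per unit gives 10, 4, 3, 11, 8; average 7.2.

7.2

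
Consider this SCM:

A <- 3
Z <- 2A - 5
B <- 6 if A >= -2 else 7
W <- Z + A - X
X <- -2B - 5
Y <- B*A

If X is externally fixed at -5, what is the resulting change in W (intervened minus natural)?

The intervention breaks the incoming arrows to X: X <- -2B - 5 no longer applies, and X = -5.
Z = 2A - 5  [with A=3]  = 1
W = Z + A - X  [with Z=1, A=3, X=-5]  = 9
Without intervention: B = 6 if A >= -2 else 7  [with A=3]  = 6; X = -2B - 5  [with B=6]  = -17; Z = 2A - 5  [with A=3]  = 1; W = Z + A - X  [with Z=1, A=3, X=-17]  = 21.
Change = 9 − 21 = -12.

-12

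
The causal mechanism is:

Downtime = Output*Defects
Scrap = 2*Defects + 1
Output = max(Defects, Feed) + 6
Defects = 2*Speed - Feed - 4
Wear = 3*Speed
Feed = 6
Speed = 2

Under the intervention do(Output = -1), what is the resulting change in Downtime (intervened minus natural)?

Intervening sets Output = -1 and removes its equation (Output = max(Defects, Feed) + 6).
Defects = 2*Speed - Feed - 4  [with Speed=2, Feed=6]  = -6
Downtime = Output*Defects  [with Output=-1, Defects=-6]  = 6
Without intervention: Defects = 2*Speed - Feed - 4  [with Speed=2, Feed=6]  = -6; Output = max(Defects, Feed) + 6  [with Defects=-6, Feed=6]  = 12; Downtime = Output*Defects  [with Output=12, Defects=-6]  = -72.
Change = 6 − (-72) = 78.

78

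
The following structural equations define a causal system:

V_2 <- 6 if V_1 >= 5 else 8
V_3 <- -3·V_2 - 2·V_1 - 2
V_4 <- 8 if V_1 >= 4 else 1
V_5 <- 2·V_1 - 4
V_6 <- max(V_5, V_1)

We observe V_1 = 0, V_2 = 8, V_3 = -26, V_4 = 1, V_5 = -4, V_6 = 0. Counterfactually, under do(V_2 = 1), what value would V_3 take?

The intervention breaks the incoming arrows to V_2: V_2 <- 6 if V_1 >= 5 else 8 no longer applies, and V_2 = 1.
V_3 = -3·V_2 - 2·V_1 - 2  [with V_2=1, V_1=0]  = -5

-5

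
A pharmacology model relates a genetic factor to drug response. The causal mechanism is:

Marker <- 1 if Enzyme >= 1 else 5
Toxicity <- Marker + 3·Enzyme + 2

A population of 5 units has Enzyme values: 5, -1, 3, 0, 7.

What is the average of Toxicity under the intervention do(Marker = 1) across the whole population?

The intervention sets Marker=1 in all 5 units regardless of Enzyme. Recomputing Toxicity per unit gives 18, 0, 12, 3, 24; average 11.4.

11.4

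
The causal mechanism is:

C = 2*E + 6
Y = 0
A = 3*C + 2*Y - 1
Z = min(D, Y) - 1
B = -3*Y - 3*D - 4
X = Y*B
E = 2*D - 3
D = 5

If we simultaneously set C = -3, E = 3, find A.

-10

Under do(C = -3, E = 3), each intervened variable's structural equation is replaced by its fixed value.
A = 3*C + 2*Y - 1  [with C=-3, Y=0]  = -10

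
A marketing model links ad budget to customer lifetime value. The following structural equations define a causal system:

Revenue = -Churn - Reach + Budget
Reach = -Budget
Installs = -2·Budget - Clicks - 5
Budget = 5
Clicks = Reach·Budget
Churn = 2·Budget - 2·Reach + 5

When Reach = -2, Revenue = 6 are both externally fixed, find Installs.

-5

The joint intervention fixes Reach = -2, Revenue = 6, removing each variable's own equation.
Clicks = Reach·Budget  [with Reach=-2, Budget=5]  = -10
Installs = -2·Budget - Clicks - 5  [with Budget=5, Clicks=-10]  = -5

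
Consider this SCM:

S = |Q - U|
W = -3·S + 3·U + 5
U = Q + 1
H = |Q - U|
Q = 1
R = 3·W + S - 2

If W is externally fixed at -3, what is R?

The intervention breaks the incoming arrows to W: W = -3·S + 3·U + 5 no longer applies, and W = -3.
U = Q + 1  [with Q=1]  = 2
S = |Q - U|  [with Q=1, U=2]  = 1
R = 3·W + S - 2  [with W=-3, S=1]  = -10

-10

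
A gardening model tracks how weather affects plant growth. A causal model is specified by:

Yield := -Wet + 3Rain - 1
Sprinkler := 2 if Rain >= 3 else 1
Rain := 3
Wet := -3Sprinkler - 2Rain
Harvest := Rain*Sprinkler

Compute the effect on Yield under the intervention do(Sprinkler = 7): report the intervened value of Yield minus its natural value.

Under do(Sprinkler=7), the mechanism Sprinkler := 2 if Rain >= 3 else 1 is discarded; Sprinkler is fixed at 7.
Wet = -3Sprinkler - 2Rain  [with Sprinkler=7, Rain=3]  = -27
Yield = -Wet + 3Rain - 1  [with Wet=-27, Rain=3]  = 35
Without intervention: Sprinkler = 2 if Rain >= 3 else 1  [with Rain=3]  = 2; Wet = -3Sprinkler - 2Rain  [with Sprinkler=2, Rain=3]  = -12; Yield = -Wet + 3Rain - 1  [with Wet=-12, Rain=3]  = 20.
Change = 35 − 20 = 15.

15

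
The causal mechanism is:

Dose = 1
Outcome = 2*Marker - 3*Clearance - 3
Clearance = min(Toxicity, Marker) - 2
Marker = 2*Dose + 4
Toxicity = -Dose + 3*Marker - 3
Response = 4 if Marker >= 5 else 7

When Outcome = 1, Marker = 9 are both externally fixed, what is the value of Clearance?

7

The joint intervention fixes Outcome = 1, Marker = 9, removing each variable's own equation.
Toxicity = -Dose + 3*Marker - 3  [with Dose=1, Marker=9]  = 23
Clearance = min(Toxicity, Marker) - 2  [with Toxicity=23, Marker=9]  = 7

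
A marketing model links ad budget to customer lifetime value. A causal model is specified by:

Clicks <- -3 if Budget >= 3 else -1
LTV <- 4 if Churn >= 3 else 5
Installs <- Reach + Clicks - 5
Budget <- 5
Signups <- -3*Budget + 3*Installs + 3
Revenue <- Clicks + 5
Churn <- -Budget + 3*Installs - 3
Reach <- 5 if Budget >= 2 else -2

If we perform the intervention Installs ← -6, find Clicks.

-3

Under do(Installs=-6), the mechanism Installs <- Reach + Clicks - 5 is discarded; Installs is fixed at -6.
Since Clicks is not a descendant of the intervened variable, it is unaffected.
Clicks = -3 if Budget >= 3 else -1  [with Budget=5]  = -3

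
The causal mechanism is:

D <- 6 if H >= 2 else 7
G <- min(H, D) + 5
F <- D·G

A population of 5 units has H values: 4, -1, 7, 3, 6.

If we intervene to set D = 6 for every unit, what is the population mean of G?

do(D=6) breaks D's dependence on H. With D=6 fixed, G across the units is 9, 4, 11, 8, 11, mean 8.6.

8.6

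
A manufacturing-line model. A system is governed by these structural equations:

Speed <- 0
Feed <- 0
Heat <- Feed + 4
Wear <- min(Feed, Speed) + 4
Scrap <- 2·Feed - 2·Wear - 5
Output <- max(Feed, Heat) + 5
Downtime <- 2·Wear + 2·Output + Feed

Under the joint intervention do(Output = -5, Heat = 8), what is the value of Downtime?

Under do(Output = -5, Heat = 8), each intervened variable's structural equation is replaced by its fixed value.
Wear = min(Feed, Speed) + 4  [with Feed=0, Speed=0]  = 4
Downtime = 2·Wear + 2·Output + Feed  [with Wear=4, Output=-5, Feed=0]  = -2

-2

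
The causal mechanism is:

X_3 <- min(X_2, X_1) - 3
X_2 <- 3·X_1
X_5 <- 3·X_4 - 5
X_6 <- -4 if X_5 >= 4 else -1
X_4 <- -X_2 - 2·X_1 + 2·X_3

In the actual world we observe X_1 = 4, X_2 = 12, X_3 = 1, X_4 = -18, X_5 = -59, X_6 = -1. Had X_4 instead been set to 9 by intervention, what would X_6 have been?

-4

Under do(X_4=9), the mechanism X_4 <- -X_2 - 2·X_1 + 2·X_3 is discarded; X_4 is fixed at 9.
X_5 = 3·X_4 - 5  [with X_4=9]  = 22
X_6 = -4 if X_5 >= 4 else -1  [with X_5=22]  = -4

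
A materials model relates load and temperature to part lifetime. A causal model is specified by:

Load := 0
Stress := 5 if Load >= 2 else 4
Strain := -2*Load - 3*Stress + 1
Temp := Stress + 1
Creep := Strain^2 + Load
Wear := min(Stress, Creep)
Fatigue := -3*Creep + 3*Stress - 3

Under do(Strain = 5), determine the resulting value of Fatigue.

-66

The intervention breaks the incoming arrows to Strain: Strain := -2*Load - 3*Stress + 1 no longer applies, and Strain = 5.
Stress = 5 if Load >= 2 else 4  [with Load=0]  = 4
Creep = Strain^2 + Load  [with Strain=5, Load=0]  = 25
Fatigue = -3*Creep + 3*Stress - 3  [with Creep=25, Stress=4]  = -66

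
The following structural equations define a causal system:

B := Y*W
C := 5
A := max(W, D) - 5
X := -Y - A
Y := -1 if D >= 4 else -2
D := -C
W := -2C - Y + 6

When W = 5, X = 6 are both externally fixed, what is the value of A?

Setting W = 5, X = 6 by intervention discards those variables' equations.
D = -C  [with C=5]  = -5
A = max(W, D) - 5  [with W=5, D=-5]  = 0

0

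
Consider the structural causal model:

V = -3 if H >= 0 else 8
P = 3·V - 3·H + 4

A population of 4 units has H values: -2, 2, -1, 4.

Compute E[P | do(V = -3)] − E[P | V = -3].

6.75

The intervention sets V=-3 in all 4 units regardless of H. Recomputing P per unit gives 1, -11, -2, -17; average -7.25.
Observing V=-3 restricts to units where V's equation naturally yields -3: H ∈ {2, 4}. In that subpopulation P = -11, -17, mean -14.
Difference = -7.25 − (-14) = 6.75.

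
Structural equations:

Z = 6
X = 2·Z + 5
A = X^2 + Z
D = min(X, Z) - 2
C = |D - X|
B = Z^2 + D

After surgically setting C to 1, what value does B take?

40

The intervention breaks the incoming arrows to C: C = |D - X| no longer applies, and C = 1.
Since B is not a descendant of the intervened variable, it is unaffected.
X = 2·Z + 5  [with Z=6]  = 17
D = min(X, Z) - 2  [with X=17, Z=6]  = 4
B = Z^2 + D  [with Z=6, D=4]  = 40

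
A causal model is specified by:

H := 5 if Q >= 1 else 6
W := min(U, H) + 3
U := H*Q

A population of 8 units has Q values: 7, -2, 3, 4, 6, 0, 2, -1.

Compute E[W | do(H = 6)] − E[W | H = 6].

The intervention sets H=6 in all 8 units regardless of Q. Recomputing W per unit gives 9, -9, 9, 9, 9, 3, 9, -3; average 4.5.
E[W|H=6] averages over only the 3 units with H=6 (Q = -2, 0, -1): W = -9, 3, -3, mean -3.
Difference = 4.5 − (-3) = 7.5.

7.5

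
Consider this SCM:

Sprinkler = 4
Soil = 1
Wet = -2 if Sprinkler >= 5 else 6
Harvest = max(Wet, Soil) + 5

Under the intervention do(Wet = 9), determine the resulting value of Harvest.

The intervention breaks the incoming arrows to Wet: Wet = -2 if Sprinkler >= 5 else 6 no longer applies, and Wet = 9.
Harvest = max(Wet, Soil) + 5  [with Wet=9, Soil=1]  = 14

14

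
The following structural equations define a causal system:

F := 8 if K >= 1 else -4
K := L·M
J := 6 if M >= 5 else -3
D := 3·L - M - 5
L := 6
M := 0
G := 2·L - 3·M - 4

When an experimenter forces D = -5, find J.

-3

The intervention breaks the incoming arrows to D: D := 3·L - M - 5 no longer applies, and D = -5.
J is not downstream of the intervention, so its value is determined by the original equations.
J = 6 if M >= 5 else -3  [with M=0]  = -3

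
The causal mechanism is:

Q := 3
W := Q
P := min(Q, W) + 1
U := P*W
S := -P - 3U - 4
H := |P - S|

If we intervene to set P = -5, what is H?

The intervention breaks the incoming arrows to P: P := min(Q, W) + 1 no longer applies, and P = -5.
W = Q  [with Q=3]  = 3
U = P*W  [with P=-5, W=3]  = -15
S = -P - 3U - 4  [with P=-5, U=-15]  = 46
H = |P - S|  [with P=-5, S=46]  = 51

51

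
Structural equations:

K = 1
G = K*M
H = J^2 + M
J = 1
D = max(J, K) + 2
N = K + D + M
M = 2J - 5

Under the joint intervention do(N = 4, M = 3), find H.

The joint intervention fixes N = 4, M = 3, removing each variable's own equation.
H = J^2 + M  [with J=1, M=3]  = 4

4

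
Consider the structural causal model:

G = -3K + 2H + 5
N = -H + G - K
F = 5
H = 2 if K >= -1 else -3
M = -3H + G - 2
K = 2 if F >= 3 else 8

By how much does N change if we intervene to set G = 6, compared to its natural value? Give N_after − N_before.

3

Intervening sets G = 6 and removes its equation (G = -3K + 2H + 5).
K = 2 if F >= 3 else 8  [with F=5]  = 2
H = 2 if K >= -1 else -3  [with K=2]  = 2
N = -H + G - K  [with H=2, G=6, K=2]  = 2
Without intervention: K = 2 if F >= 3 else 8  [with F=5]  = 2; H = 2 if K >= -1 else -3  [with K=2]  = 2; G = -3K + 2H + 5  [with K=2, H=2]  = 3; N = -H + G - K  [with H=2, G=3, K=2]  = -1.
Change = 2 − (-1) = 3.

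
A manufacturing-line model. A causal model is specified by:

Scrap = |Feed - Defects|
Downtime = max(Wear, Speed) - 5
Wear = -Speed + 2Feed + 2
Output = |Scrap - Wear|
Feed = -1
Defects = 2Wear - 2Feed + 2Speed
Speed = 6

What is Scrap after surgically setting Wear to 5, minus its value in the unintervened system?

do(Wear=5) replaces the equation Wear = -Speed + 2Feed + 2 with the constant Wear = 5.
Defects = 2Wear - 2Feed + 2Speed  [with Wear=5, Feed=-1, Speed=6]  = 24
Scrap = |Feed - Defects|  [with Feed=-1, Defects=24]  = 25
Without intervention: Wear = -Speed + 2Feed + 2  [with Speed=6, Feed=-1]  = -6; Defects = 2Wear - 2Feed + 2Speed  [with Wear=-6, Feed=-1, Speed=6]  = 2; Scrap = |Feed - Defects|  [with Feed=-1, Defects=2]  = 3.
Change = 25 − 3 = 22.

22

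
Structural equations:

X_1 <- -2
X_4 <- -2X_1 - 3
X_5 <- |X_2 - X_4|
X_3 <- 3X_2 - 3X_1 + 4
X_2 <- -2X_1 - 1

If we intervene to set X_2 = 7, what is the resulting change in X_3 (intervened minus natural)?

12

The intervention breaks the incoming arrows to X_2: X_2 <- -2X_1 - 1 no longer applies, and X_2 = 7.
X_3 = 3X_2 - 3X_1 + 4  [with X_2=7, X_1=-2]  = 31
Without intervention: X_2 = -2X_1 - 1  [with X_1=-2]  = 3; X_3 = 3X_2 - 3X_1 + 4  [with X_2=3, X_1=-2]  = 19.
Change = 31 − 19 = 12.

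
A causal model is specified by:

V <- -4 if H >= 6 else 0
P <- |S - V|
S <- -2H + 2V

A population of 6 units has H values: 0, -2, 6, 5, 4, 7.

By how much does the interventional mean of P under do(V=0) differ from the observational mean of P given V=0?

2.5

Every unit gets V=0 under the intervention. P values become 0, 4, 12, 10, 8, 14; E[P|do(V=0)] = 8.
Observing V=0 restricts to units where V's equation naturally yields 0: H ∈ {0, -2, 5, 4}. In that subpopulation P = 0, 4, 10, 8, mean 5.5.
Difference = 8 − 5.5 = 2.5.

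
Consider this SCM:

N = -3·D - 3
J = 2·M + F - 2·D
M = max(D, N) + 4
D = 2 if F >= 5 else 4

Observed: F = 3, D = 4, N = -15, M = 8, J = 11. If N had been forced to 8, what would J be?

do(N=8) replaces the equation N = -3·D - 3 with the constant N = 8.
D = 2 if F >= 5 else 4  [with F=3]  = 4
M = max(D, N) + 4  [with D=4, N=8]  = 12
J = 2·M + F - 2·D  [with M=12, F=3, D=4]  = 19

19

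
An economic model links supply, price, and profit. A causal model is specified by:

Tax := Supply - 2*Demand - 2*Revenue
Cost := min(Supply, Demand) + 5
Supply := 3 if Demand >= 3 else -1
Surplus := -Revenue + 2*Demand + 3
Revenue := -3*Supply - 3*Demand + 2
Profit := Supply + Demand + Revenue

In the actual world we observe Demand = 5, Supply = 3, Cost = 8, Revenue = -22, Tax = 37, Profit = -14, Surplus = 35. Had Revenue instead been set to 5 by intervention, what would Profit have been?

Under do(Revenue=5), the mechanism Revenue := -3*Supply - 3*Demand + 2 is discarded; Revenue is fixed at 5.
Supply = 3 if Demand >= 3 else -1  [with Demand=5]  = 3
Profit = Supply + Demand + Revenue  [with Supply=3, Demand=5, Revenue=5]  = 13

13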